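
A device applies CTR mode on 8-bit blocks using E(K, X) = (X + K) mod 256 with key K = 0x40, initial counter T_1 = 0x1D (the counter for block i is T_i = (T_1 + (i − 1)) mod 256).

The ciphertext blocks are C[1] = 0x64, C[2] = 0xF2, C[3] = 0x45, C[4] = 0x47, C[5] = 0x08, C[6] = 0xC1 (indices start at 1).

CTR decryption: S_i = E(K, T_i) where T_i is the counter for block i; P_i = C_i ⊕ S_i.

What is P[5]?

P[5] = 0x69

P[5]: T = 0x21, S = E(K, T) = 0x61; 0x08 ⊕ 0x61 = 0x69.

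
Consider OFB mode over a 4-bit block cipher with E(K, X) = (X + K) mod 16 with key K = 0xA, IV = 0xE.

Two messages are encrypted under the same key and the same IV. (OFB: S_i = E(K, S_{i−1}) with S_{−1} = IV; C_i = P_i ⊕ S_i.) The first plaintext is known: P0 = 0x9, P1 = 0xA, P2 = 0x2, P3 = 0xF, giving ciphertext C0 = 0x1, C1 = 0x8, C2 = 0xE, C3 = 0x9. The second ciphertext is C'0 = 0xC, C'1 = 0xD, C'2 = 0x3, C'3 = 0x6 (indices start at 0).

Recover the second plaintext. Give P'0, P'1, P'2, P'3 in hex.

P'0 = 0x4, P'1 = 0xF, P'2 = 0xF, P'3 = 0x0

In OFB with a reused IV, both messages share the same keystream S_i, so C_i ⊕ C'_i = P_i ⊕ P'_i and thus P'_i = P_i ⊕ C_i ⊕ C'_i.
P'0: 0x9 ⊕ 0x1 ⊕ 0xC = 0x4.
P'1: 0xA ⊕ 0x8 ⊕ 0xD = 0xF.
P'2: 0x2 ⊕ 0xE ⊕ 0x3 = 0xF.
P'3: 0xF ⊕ 0x9 ⊕ 0x6 = 0x0.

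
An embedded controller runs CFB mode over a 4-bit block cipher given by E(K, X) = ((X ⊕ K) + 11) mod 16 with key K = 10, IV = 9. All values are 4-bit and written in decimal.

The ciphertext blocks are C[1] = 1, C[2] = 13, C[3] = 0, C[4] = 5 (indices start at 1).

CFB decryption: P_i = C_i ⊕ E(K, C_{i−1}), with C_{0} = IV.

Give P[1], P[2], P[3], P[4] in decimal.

P[1] = 15, P[2] = 11, P[3] = 2, P[4] = 0

P[1]: E(K, 9) = 14; 1 ⊕ 14 = 15.
P[2]: E(K, 1) = 6; 13 ⊕ 6 = 11.
P[3]: E(K, 13) = 2; 0 ⊕ 2 = 2.
P[4]: E(K, 0) = 5; 5 ⊕ 5 = 0.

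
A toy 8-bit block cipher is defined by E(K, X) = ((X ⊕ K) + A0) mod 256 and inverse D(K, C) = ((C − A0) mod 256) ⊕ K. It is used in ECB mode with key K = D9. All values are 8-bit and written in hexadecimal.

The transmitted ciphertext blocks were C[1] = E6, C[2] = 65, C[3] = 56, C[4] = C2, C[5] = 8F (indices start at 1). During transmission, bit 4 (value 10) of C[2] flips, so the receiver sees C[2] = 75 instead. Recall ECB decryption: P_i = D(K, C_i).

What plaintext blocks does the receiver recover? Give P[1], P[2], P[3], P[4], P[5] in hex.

P[1] = 9F, P[2] = 0C, P[3] = 6F, P[4] = FB, P[5] = 36

Only C[2] changed, to 75. In ECB, a change in C_i affects only P_i. Decrypting the received ciphertext:
P[1]: D(K, E6) = 9F.
P[2]: D(K, 75) = 0C.
P[3]: D(K, 56) = 6F.
P[4]: D(K, C2) = FB.
P[5]: D(K, 8F) = 36.
Blocks that differ from the original plaintext: P[2].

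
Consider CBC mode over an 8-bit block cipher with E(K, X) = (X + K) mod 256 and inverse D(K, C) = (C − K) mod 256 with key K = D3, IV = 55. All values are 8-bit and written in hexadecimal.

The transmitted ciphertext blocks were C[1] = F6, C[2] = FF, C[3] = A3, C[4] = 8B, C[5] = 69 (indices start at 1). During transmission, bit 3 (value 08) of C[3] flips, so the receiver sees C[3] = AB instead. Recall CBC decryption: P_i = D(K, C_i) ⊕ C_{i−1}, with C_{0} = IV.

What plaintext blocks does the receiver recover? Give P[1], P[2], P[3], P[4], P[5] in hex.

P[1] = 76, P[2] = DA, P[3] = 27, P[4] = 13, P[5] = 1D

Only C[3] changed, to AB. In CBC, a change in C_i garbles P_i and flips the same bit in P_{i+1}. Decrypting the received ciphertext:
P[1]: D(K, F6) = 23; 23 ⊕ 55 = 76.
P[2]: D(K, FF) = 2C; 2C ⊕ F6 = DA.
P[3]: D(K, AB) = D8; D8 ⊕ FF = 27.
P[4]: D(K, 8B) = B8; B8 ⊕ AB = 13.
P[5]: D(K, 69) = 96; 96 ⊕ 8B = 1D.
Blocks that differ from the original plaintext: P[3], P[4].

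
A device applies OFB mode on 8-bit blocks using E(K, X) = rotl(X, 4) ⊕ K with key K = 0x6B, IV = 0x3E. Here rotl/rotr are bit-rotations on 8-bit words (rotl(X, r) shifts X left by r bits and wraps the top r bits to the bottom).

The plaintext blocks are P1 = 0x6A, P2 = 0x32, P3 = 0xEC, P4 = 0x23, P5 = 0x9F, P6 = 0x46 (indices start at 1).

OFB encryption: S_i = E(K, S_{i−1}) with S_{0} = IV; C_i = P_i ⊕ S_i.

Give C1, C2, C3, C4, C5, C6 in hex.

C1 = 0xE2, C2 = 0xD1, C3 = 0xB9, C4 = 0x1D, C5 = 0x17, C6 = 0xA5

C1: S = E(K, 0x3E) = 0x88; 0x6A ⊕ 0x88 = 0xE2.
C2: S = E(K, 0x88) = 0xE3; 0x32 ⊕ 0xE3 = 0xD1.
C3: S = E(K, 0xE3) = 0x55; 0xEC ⊕ 0x55 = 0xB9.
C4: S = E(K, 0x55) = 0x3E; 0x23 ⊕ 0x3E = 0x1D.
C5: S = E(K, 0x3E) = 0x88; 0x9F ⊕ 0x88 = 0x17.
C6: S = E(K, 0x88) = 0xE3; 0x46 ⊕ 0xE3 = 0xA5.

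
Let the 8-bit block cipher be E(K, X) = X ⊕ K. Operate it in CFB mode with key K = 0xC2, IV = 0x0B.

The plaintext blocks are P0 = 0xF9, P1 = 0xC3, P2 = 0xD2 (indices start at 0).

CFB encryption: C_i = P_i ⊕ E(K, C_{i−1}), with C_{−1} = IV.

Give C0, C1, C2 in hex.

C0 = 0x30, C1 = 0x31, C2 = 0x21

C0: E(K, 0x0B) = 0xC9; 0xF9 ⊕ 0xC9 = 0x30.
C1: E(K, 0x30) = 0xF2; 0xC3 ⊕ 0xF2 = 0x31.
C2: E(K, 0x31) = 0xF3; 0xD2 ⊕ 0xF3 = 0x21.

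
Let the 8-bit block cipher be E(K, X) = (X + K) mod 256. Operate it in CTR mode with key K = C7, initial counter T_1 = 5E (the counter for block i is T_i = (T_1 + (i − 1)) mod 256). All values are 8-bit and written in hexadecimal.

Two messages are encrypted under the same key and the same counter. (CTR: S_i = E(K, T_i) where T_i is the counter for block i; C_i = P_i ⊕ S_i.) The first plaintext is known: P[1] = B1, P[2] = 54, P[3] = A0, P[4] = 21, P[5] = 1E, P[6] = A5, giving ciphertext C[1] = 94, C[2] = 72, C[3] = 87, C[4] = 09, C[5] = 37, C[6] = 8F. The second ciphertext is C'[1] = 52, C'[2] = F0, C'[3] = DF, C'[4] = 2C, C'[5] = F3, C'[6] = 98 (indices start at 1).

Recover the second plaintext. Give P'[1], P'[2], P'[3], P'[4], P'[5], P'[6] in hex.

P'[1] = 77, P'[2] = D6, P'[3] = F8, P'[4] = 04, P'[5] = DA, P'[6] = B2

In CTR with a reused counter, both messages share the same keystream S_i, so C_i ⊕ C'_i = P_i ⊕ P'_i and thus P'_i = P_i ⊕ C_i ⊕ C'_i.
P'[1]: B1 ⊕ 94 ⊕ 52 = 77.
P'[2]: 54 ⊕ 72 ⊕ F0 = D6.
P'[3]: A0 ⊕ 87 ⊕ DF = F8.
P'[4]: 21 ⊕ 09 ⊕ 2C = 04.
P'[5]: 1E ⊕ 37 ⊕ F3 = DA.
P'[6]: A5 ⊕ 8F ⊕ 98 = B2.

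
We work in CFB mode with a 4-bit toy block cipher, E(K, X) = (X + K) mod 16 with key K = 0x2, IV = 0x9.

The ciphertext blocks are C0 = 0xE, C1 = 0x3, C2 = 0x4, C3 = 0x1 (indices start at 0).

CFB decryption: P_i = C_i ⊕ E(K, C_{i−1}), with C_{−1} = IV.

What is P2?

P2 = 0x1

P2: E(K, 0x3) = 0x5; 0x4 ⊕ 0x5 = 0x1.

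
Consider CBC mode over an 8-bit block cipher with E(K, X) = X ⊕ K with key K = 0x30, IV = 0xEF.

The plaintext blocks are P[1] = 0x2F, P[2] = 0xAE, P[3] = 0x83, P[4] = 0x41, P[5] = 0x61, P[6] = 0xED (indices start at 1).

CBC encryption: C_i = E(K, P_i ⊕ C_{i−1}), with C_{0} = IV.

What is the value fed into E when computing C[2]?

0x5E

C[1]: P[1] ⊕ 0xEF = 0xC0; E(K, 0xC0) = 0xF0.
C[2]: P[2] ⊕ 0xF0 = 0x5E; E(K, 0x5E) = 0x6E.
So the input to E for block [2] is 0x5E.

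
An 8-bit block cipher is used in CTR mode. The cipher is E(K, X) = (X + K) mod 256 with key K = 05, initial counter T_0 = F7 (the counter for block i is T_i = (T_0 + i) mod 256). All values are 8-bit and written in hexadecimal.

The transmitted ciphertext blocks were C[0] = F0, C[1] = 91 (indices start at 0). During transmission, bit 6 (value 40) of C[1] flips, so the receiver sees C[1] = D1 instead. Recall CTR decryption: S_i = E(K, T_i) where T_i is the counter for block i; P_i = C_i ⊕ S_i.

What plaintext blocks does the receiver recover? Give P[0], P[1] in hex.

Only C[1] changed, to D1. In CTR, a change in C_i flips the same bit in P_i only; the keystream is unaffected. Decrypting the received ciphertext:
P[0]: T = F7, S = E(K, T) = FC; F0 ⊕ FC = 0C.
P[1]: T = F8, S = E(K, T) = FD; D1 ⊕ FD = 2C.
Blocks that differ from the original plaintext: P[1].

P[0] = 0C, P[1] = 2C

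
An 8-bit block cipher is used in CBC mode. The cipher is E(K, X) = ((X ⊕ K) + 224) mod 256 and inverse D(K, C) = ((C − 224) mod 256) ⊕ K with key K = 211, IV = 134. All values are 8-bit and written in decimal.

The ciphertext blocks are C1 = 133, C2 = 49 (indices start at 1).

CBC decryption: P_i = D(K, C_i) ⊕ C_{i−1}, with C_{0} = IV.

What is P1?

P1 = 240

P1: D(K, 133) = 118; 118 ⊕ 134 = 240.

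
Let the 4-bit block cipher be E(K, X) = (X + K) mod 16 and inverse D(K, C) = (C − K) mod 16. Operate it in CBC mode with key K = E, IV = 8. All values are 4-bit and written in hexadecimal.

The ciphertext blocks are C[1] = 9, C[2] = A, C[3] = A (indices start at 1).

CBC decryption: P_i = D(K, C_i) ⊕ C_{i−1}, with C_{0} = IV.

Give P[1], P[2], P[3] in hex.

P[1] = 3, P[2] = 5, P[3] = 6

P[1]: D(K, 9) = B; B ⊕ 8 = 3.
P[2]: D(K, A) = C; C ⊕ 9 = 5.
P[3]: D(K, A) = C; C ⊕ A = 6.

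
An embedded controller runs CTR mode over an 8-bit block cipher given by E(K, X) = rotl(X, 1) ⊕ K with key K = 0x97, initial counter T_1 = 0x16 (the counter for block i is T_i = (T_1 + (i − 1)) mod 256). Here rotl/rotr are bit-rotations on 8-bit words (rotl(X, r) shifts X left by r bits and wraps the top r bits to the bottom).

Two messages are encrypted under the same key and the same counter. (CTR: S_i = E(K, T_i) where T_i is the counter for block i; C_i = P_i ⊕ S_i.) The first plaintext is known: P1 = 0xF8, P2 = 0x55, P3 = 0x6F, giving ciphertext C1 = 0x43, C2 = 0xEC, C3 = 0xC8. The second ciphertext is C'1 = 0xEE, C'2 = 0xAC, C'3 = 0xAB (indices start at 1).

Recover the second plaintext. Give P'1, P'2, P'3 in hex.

In CTR with a reused counter, both messages share the same keystream S_i, so C_i ⊕ C'_i = P_i ⊕ P'_i and thus P'_i = P_i ⊕ C_i ⊕ C'_i.
P'1: 0xF8 ⊕ 0x43 ⊕ 0xEE = 0x55.
P'2: 0x55 ⊕ 0xEC ⊕ 0xAC = 0x15.
P'3: 0x6F ⊕ 0xC8 ⊕ 0xAB = 0x0C.

P'1 = 0x55, P'2 = 0x15, P'3 = 0x0C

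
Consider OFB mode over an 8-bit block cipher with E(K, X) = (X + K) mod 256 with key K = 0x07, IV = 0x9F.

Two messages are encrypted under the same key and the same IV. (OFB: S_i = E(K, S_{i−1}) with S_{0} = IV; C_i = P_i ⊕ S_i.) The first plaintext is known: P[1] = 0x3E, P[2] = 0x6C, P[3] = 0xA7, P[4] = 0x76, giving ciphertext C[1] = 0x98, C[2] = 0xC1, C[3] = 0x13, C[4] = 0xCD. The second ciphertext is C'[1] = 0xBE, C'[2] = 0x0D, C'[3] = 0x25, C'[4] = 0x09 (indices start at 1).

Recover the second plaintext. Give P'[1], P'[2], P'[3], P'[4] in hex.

P'[1] = 0x18, P'[2] = 0xA0, P'[3] = 0x91, P'[4] = 0xB2

In OFB with a reused IV, both messages share the same keystream S_i, so C_i ⊕ C'_i = P_i ⊕ P'_i and thus P'_i = P_i ⊕ C_i ⊕ C'_i.
P'[1]: 0x3E ⊕ 0x98 ⊕ 0xBE = 0x18.
P'[2]: 0x6C ⊕ 0xC1 ⊕ 0x0D = 0xA0.
P'[3]: 0xA7 ⊕ 0x13 ⊕ 0x25 = 0x91.
P'[4]: 0x76 ⊕ 0xCD ⊕ 0x09 = 0xB2.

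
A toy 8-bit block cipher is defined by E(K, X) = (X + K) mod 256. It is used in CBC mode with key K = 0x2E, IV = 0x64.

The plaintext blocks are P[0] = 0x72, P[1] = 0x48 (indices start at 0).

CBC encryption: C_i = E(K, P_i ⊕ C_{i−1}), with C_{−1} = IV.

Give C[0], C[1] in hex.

C[0] = 0x44, C[1] = 0x3A

C[0]: P[0] ⊕ 0x64 = 0x16; E(K, 0x16) = 0x44.
C[1]: P[1] ⊕ 0x44 = 0x0C; E(K, 0x0C) = 0x3A.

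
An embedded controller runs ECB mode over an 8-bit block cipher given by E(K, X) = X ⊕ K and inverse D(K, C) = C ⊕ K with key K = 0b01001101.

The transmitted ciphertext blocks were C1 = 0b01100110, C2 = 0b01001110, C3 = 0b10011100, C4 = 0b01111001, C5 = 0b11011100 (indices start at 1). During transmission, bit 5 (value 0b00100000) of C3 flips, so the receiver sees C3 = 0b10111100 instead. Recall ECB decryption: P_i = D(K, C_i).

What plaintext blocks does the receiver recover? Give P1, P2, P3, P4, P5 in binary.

Only C3 changed, to 0b10111100. In ECB, a change in C_i affects only P_i. Decrypting the received ciphertext:
P1: D(K, 0b01100110) = 0b00101011.
P2: D(K, 0b01001110) = 0b00000011.
P3: D(K, 0b10111100) = 0b11110001.
P4: D(K, 0b01111001) = 0b00110100.
P5: D(K, 0b11011100) = 0b10010001.
Blocks that differ from the original plaintext: P3.

P1 = 0b00101011, P2 = 0b00000011, P3 = 0b11110001, P4 = 0b00110100, P5 = 0b10010001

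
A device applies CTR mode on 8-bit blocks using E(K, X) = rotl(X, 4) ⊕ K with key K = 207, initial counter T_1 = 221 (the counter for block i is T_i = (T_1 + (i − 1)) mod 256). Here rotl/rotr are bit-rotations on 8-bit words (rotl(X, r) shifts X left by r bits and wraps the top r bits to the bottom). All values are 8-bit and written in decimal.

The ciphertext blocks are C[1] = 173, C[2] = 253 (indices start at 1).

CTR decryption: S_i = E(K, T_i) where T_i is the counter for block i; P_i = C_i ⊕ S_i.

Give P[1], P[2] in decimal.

P[1] = 191, P[2] = 223

P[1]: T = 221, S = E(K, T) = 18; 173 ⊕ 18 = 191.
P[2]: T = 222, S = E(K, T) = 34; 253 ⊕ 34 = 223.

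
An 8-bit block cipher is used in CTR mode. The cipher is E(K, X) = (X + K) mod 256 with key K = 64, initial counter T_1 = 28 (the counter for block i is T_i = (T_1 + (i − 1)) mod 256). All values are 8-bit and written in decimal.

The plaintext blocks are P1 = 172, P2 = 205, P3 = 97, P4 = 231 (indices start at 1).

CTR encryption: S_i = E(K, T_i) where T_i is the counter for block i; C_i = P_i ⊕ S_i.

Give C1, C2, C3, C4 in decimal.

C1: T = 28, S = E(K, T) = 92; 172 ⊕ 92 = 240.
C2: T = 29, S = E(K, T) = 93; 205 ⊕ 93 = 144.
C3: T = 30, S = E(K, T) = 94; 97 ⊕ 94 = 63.
C4: T = 31, S = E(K, T) = 95; 231 ⊕ 95 = 184.

C1 = 240, C2 = 144, C3 = 63, C4 = 184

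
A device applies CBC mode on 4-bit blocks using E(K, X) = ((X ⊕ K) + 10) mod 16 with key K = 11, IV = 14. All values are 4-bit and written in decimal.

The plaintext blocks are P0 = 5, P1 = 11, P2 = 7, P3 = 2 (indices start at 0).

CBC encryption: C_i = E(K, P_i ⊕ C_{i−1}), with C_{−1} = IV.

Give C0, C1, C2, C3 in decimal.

C0 = 10, C1 = 4, C2 = 2, C3 = 5

C0: P0 ⊕ 14 = 11; E(K, 11) = 10.
C1: P1 ⊕ 10 = 1; E(K, 1) = 4.
C2: P2 ⊕ 4 = 3; E(K, 3) = 2.
C3: P3 ⊕ 2 = 0; E(K, 0) = 5.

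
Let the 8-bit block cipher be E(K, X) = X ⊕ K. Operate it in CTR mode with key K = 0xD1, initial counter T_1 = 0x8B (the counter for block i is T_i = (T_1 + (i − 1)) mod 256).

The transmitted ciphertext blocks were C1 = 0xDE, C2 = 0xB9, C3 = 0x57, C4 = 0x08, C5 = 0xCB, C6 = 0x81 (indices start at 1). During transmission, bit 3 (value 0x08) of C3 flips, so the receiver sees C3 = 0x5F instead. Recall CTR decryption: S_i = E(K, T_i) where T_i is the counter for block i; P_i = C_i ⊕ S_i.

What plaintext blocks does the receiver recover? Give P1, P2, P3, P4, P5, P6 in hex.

P1 = 0x84, P2 = 0xE4, P3 = 0x03, P4 = 0x57, P5 = 0x95, P6 = 0xC0

Only C3 changed, to 0x5F. In CTR, a change in C_i flips the same bit in P_i only; the keystream is unaffected. Decrypting the received ciphertext:
P1: T = 0x8B, S = E(K, T) = 0x5A; 0xDE ⊕ 0x5A = 0x84.
P2: T = 0x8C, S = E(K, T) = 0x5D; 0xB9 ⊕ 0x5D = 0xE4.
P3: T = 0x8D, S = E(K, T) = 0x5C; 0x5F ⊕ 0x5C = 0x03.
P4: T = 0x8E, S = E(K, T) = 0x5F; 0x08 ⊕ 0x5F = 0x57.
P5: T = 0x8F, S = E(K, T) = 0x5E; 0xCB ⊕ 0x5E = 0x95.
P6: T = 0x90, S = E(K, T) = 0x41; 0x81 ⊕ 0x41 = 0xC0.
Blocks that differ from the original plaintext: P3.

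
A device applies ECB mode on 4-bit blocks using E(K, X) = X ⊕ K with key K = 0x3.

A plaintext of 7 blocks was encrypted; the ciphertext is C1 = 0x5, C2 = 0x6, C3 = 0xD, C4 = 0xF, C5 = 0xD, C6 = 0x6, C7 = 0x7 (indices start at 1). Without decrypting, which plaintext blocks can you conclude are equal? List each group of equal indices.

P2 = P6; P3 = P5

ECB encrypts each block independently with the same key, so equal ciphertext blocks imply equal plaintext blocks.
C2 = C6 = 0x6, so P2 = P6.
C3 = C5 = 0xD, so P3 = P5.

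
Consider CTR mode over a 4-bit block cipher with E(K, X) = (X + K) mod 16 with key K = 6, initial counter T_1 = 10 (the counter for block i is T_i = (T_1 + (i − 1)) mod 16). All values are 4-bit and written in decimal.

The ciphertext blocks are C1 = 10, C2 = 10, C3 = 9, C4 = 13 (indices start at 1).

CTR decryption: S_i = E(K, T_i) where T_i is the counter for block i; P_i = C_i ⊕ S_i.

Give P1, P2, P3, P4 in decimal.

P1 = 10, P2 = 11, P3 = 11, P4 = 14

P1: T = 10, S = E(K, T) = 0; 10 ⊕ 0 = 10.
P2: T = 11, S = E(K, T) = 1; 10 ⊕ 1 = 11.
P3: T = 12, S = E(K, T) = 2; 9 ⊕ 2 = 11.
P4: T = 13, S = E(K, T) = 3; 13 ⊕ 3 = 14.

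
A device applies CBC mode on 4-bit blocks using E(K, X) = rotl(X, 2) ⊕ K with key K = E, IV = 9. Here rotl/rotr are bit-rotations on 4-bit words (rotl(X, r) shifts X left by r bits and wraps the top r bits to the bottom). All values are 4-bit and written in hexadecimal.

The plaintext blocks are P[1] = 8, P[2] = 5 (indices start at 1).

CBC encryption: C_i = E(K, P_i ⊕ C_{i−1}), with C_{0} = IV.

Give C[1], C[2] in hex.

C[1]: P[1] ⊕ 9 = 1; E(K, 1) = A.
C[2]: P[2] ⊕ A = F; E(K, F) = 1.

C[1] = A, C[2] = 1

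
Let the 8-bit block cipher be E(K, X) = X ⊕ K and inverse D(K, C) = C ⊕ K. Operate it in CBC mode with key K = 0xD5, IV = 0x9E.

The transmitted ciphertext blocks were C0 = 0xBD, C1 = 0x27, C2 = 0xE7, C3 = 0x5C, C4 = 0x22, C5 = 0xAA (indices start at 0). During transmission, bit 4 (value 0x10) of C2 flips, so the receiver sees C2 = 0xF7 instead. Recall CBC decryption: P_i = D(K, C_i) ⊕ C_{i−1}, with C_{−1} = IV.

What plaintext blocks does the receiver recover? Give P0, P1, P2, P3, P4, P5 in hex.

P0 = 0xF6, P1 = 0x4F, P2 = 0x05, P3 = 0x7E, P4 = 0xAB, P5 = 0x5D

Only C2 changed, to 0xF7. In CBC, a change in C_i garbles P_i and flips the same bit in P_{i+1}. Decrypting the received ciphertext:
P0: D(K, 0xBD) = 0x68; 0x68 ⊕ 0x9E = 0xF6.
P1: D(K, 0x27) = 0xF2; 0xF2 ⊕ 0xBD = 0x4F.
P2: D(K, 0xF7) = 0x22; 0x22 ⊕ 0x27 = 0x05.
P3: D(K, 0x5C) = 0x89; 0x89 ⊕ 0xF7 = 0x7E.
P4: D(K, 0x22) = 0xF7; 0xF7 ⊕ 0x5C = 0xAB.
P5: D(K, 0xAA) = 0x7F; 0x7F ⊕ 0x22 = 0x5D.
Blocks that differ from the original plaintext: P2, P3.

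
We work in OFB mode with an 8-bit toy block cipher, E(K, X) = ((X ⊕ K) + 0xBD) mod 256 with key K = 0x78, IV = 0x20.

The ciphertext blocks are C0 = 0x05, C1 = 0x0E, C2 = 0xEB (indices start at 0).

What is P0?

OFB decryption: S_i = E(K, S_{i−1}) with S_{−1} = IV; P_i = C_i ⊕ S_i.
P0: S = E(K, 0x20) = 0x15; 0x05 ⊕ 0x15 = 0x10.

P0 = 0x10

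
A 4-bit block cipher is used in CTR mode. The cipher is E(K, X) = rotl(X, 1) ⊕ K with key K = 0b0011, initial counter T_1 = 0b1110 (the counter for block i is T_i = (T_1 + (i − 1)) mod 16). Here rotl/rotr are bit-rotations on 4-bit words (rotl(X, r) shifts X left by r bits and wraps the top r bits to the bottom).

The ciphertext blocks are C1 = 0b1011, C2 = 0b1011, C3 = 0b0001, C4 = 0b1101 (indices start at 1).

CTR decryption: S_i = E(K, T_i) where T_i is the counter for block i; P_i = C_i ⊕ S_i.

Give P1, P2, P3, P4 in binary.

P1 = 0b0101, P2 = 0b0111, P3 = 0b0010, P4 = 0b1100

P1: T = 0b1110, S = E(K, T) = 0b1110; 0b1011 ⊕ 0b1110 = 0b0101.
P2: T = 0b1111, S = E(K, T) = 0b1100; 0b1011 ⊕ 0b1100 = 0b0111.
P3: T = 0b0000, S = E(K, T) = 0b0011; 0b0001 ⊕ 0b0011 = 0b0010.
P4: T = 0b0001, S = E(K, T) = 0b0001; 0b1101 ⊕ 0b0001 = 0b1100.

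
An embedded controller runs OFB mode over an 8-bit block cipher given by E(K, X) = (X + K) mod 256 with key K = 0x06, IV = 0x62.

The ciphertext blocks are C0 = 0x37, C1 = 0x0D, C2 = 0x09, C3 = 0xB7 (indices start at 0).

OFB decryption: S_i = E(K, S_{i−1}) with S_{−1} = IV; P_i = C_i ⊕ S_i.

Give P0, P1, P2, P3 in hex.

P0 = 0x5F, P1 = 0x63, P2 = 0x7D, P3 = 0xCD

P0: S = E(K, 0x62) = 0x68; 0x37 ⊕ 0x68 = 0x5F.
P1: S = E(K, 0x68) = 0x6E; 0x0D ⊕ 0x6E = 0x63.
P2: S = E(K, 0x6E) = 0x74; 0x09 ⊕ 0x74 = 0x7D.
P3: S = E(K, 0x74) = 0x7A; 0xB7 ⊕ 0x7A = 0xCD.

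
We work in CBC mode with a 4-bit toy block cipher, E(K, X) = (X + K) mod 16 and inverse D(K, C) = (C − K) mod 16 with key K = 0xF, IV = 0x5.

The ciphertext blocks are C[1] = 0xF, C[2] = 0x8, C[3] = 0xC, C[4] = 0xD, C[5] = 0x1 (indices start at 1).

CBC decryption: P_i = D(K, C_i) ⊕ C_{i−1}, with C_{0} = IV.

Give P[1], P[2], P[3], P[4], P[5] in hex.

P[1] = 0x5, P[2] = 0x6, P[3] = 0x5, P[4] = 0x2, P[5] = 0xF

P[1]: D(K, 0xF) = 0x0; 0x0 ⊕ 0x5 = 0x5.
P[2]: D(K, 0x8) = 0x9; 0x9 ⊕ 0xF = 0x6.
P[3]: D(K, 0xC) = 0xD; 0xD ⊕ 0x8 = 0x5.
P[4]: D(K, 0xD) = 0xE; 0xE ⊕ 0xC = 0x2.
P[5]: D(K, 0x1) = 0x2; 0x2 ⊕ 0xD = 0xF.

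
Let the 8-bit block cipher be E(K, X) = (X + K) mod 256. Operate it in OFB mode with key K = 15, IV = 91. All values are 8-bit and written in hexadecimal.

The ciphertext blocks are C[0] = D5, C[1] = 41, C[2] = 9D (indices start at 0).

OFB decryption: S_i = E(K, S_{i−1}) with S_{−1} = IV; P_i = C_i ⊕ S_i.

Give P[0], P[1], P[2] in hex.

P[0] = 73, P[1] = FA, P[2] = 4D

P[0]: S = E(K, 91) = A6; D5 ⊕ A6 = 73.
P[1]: S = E(K, A6) = BB; 41 ⊕ BB = FA.
P[2]: S = E(K, BB) = D0; 9D ⊕ D0 = 4D.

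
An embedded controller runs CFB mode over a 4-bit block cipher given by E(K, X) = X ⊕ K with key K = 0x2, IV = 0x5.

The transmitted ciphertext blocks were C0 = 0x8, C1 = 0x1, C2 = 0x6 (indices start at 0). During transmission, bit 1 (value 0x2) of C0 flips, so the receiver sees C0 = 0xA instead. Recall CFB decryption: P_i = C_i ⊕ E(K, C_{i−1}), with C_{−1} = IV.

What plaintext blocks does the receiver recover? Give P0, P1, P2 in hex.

P0 = 0xD, P1 = 0x9, P2 = 0x5

Only C0 changed, to 0xA. In CFB, a change in C_i flips the same bit in P_i and garbles P_{i+1}. Decrypting the received ciphertext:
P0: E(K, 0x5) = 0x7; 0xA ⊕ 0x7 = 0xD.
P1: E(K, 0xA) = 0x8; 0x1 ⊕ 0x8 = 0x9.
P2: E(K, 0x1) = 0x3; 0x6 ⊕ 0x3 = 0x5.
Blocks that differ from the original plaintext: P0, P1.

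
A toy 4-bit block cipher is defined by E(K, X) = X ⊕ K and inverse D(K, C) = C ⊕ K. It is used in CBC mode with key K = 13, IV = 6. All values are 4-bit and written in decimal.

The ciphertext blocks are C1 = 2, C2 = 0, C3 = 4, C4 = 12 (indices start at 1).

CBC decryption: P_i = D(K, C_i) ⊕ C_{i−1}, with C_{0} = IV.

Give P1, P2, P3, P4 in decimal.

P1 = 9, P2 = 15, P3 = 9, P4 = 5

P1: D(K, 2) = 15; 15 ⊕ 6 = 9.
P2: D(K, 0) = 13; 13 ⊕ 2 = 15.
P3: D(K, 4) = 9; 9 ⊕ 0 = 9.
P4: D(K, 12) = 1; 1 ⊕ 4 = 5.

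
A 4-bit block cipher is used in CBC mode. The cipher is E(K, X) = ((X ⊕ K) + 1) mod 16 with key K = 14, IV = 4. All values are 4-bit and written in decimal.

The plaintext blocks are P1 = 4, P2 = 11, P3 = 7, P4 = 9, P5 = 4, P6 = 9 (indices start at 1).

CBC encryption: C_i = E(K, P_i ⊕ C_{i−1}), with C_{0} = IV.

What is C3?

C1: P1 ⊕ 4 = 0; E(K, 0) = 15.
C2: P2 ⊕ 15 = 4; E(K, 4) = 11.
C3: P3 ⊕ 11 = 12; E(K, 12) = 3.

C3 = 3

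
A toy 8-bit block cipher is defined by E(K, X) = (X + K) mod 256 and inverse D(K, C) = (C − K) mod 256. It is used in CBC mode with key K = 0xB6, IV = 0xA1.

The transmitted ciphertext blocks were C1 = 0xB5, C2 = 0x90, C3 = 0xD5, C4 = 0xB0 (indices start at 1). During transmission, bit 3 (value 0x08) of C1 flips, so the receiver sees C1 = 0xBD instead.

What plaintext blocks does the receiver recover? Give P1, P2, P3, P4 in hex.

P1 = 0xA6, P2 = 0x67, P3 = 0x8F, P4 = 0x2F

CBC decryption: P_i = D(K, C_i) ⊕ C_{i−1}, with C_{0} = IV.
Only C1 changed, to 0xBD. In CBC, a change in C_i garbles P_i and flips the same bit in P_{i+1}. Decrypting the received ciphertext:
P1: D(K, 0xBD) = 0x07; 0x07 ⊕ 0xA1 = 0xA6.
P2: D(K, 0x90) = 0xDA; 0xDA ⊕ 0xBD = 0x67.
P3: D(K, 0xD5) = 0x1F; 0x1F ⊕ 0x90 = 0x8F.
P4: D(K, 0xB0) = 0xFA; 0xFA ⊕ 0xD5 = 0x2F.
Blocks that differ from the original plaintext: P1, P2.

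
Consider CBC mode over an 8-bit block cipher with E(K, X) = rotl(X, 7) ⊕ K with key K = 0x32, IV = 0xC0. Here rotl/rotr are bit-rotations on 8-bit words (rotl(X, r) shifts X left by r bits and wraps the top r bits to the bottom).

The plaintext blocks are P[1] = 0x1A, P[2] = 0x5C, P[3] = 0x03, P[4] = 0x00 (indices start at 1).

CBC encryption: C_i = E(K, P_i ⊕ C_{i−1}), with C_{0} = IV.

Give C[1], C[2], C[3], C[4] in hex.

C[1] = 0x5F, C[2] = 0xB3, C[3] = 0x6A, C[4] = 0x07

C[1]: P[1] ⊕ 0xC0 = 0xDA; E(K, 0xDA) = 0x5F.
C[2]: P[2] ⊕ 0x5F = 0x03; E(K, 0x03) = 0xB3.
C[3]: P[3] ⊕ 0xB3 = 0xB0; E(K, 0xB0) = 0x6A.
C[4]: P[4] ⊕ 0x6A = 0x6A; E(K, 0x6A) = 0x07.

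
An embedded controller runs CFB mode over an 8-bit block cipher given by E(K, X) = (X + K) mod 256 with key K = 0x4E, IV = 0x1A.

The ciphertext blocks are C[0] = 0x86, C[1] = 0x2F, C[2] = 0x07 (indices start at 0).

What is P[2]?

CFB decryption: P_i = C_i ⊕ E(K, C_{i−1}), with C_{−1} = IV.
P[2]: E(K, 0x2F) = 0x7D; 0x07 ⊕ 0x7D = 0x7A.

P[2] = 0x7A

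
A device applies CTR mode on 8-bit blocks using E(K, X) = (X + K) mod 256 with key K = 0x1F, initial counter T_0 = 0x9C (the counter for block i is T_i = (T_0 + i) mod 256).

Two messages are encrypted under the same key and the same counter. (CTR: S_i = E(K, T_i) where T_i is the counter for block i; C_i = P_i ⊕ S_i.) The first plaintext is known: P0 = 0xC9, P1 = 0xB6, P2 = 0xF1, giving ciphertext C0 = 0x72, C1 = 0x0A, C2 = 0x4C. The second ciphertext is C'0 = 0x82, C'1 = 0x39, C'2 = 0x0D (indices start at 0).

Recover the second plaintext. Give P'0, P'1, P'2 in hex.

In CTR with a reused counter, both messages share the same keystream S_i, so C_i ⊕ C'_i = P_i ⊕ P'_i and thus P'_i = P_i ⊕ C_i ⊕ C'_i.
P'0: 0xC9 ⊕ 0x72 ⊕ 0x82 = 0x39.
P'1: 0xB6 ⊕ 0x0A ⊕ 0x39 = 0x85.
P'2: 0xF1 ⊕ 0x4C ⊕ 0x0D = 0xB0.

P'0 = 0x39, P'1 = 0x85, P'2 = 0xB0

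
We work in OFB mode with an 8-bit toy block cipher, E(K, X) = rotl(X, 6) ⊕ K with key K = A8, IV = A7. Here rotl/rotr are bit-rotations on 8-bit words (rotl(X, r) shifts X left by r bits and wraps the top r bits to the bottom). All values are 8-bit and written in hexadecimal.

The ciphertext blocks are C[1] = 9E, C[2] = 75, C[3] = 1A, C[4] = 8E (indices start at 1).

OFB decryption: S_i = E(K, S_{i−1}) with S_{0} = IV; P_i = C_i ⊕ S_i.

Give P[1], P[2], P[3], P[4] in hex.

P[1]: S = E(K, A7) = 41; 9E ⊕ 41 = DF.
P[2]: S = E(K, 41) = F8; 75 ⊕ F8 = 8D.
P[3]: S = E(K, F8) = 96; 1A ⊕ 96 = 8C.
P[4]: S = E(K, 96) = 0D; 8E ⊕ 0D = 83.

P[1] = DF, P[2] = 8D, P[3] = 8C, P[4] = 83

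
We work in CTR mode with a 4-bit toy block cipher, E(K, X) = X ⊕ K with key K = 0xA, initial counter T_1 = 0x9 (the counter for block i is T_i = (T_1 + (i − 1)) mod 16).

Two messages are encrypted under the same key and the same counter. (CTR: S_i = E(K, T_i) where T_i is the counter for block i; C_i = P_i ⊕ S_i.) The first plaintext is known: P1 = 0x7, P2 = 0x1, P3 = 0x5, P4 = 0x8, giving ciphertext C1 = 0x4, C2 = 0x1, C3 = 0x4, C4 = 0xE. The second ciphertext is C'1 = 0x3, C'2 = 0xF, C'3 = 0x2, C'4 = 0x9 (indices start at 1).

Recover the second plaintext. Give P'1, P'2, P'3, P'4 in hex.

P'1 = 0x0, P'2 = 0xF, P'3 = 0x3, P'4 = 0xF

In CTR with a reused counter, both messages share the same keystream S_i, so C_i ⊕ C'_i = P_i ⊕ P'_i and thus P'_i = P_i ⊕ C_i ⊕ C'_i.
P'1: 0x7 ⊕ 0x4 ⊕ 0x3 = 0x0.
P'2: 0x1 ⊕ 0x1 ⊕ 0xF = 0xF.
P'3: 0x5 ⊕ 0x4 ⊕ 0x2 = 0x3.
P'4: 0x8 ⊕ 0xE ⊕ 0x9 = 0xF.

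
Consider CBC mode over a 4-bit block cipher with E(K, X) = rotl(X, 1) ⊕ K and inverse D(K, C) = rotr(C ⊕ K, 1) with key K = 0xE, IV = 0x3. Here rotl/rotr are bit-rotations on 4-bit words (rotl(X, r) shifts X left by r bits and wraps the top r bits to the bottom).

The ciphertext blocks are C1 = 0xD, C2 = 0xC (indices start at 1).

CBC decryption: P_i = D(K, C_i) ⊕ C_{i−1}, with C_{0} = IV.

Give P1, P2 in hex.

P1: D(K, 0xD) = 0x9; 0x9 ⊕ 0x3 = 0xA.
P2: D(K, 0xC) = 0x1; 0x1 ⊕ 0xD = 0xC.

P1 = 0xA, P2 = 0xC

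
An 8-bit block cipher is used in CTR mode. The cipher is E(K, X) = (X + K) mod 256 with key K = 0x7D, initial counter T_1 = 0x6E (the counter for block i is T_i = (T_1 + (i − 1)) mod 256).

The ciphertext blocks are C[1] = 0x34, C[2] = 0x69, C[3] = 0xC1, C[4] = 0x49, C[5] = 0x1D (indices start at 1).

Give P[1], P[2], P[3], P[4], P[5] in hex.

CTR decryption: S_i = E(K, T_i) where T_i is the counter for block i; P_i = C_i ⊕ S_i.
P[1]: T = 0x6E, S = E(K, T) = 0xEB; 0x34 ⊕ 0xEB = 0xDF.
P[2]: T = 0x6F, S = E(K, T) = 0xEC; 0x69 ⊕ 0xEC = 0x85.
P[3]: T = 0x70, S = E(K, T) = 0xED; 0xC1 ⊕ 0xED = 0x2C.
P[4]: T = 0x71, S = E(K, T) = 0xEE; 0x49 ⊕ 0xEE = 0xA7.
P[5]: T = 0x72, S = E(K, T) = 0xEF; 0x1D ⊕ 0xEF = 0xF2.

P[1] = 0xDF, P[2] = 0x85, P[3] = 0x2C, P[4] = 0xA7, P[5] = 0xF2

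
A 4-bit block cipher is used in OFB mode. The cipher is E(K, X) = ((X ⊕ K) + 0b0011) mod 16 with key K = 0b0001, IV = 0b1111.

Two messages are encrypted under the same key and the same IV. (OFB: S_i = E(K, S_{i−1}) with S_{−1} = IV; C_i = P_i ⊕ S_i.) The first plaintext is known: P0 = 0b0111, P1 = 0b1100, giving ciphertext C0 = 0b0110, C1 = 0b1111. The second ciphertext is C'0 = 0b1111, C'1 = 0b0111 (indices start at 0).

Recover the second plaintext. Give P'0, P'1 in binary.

In OFB with a reused IV, both messages share the same keystream S_i, so C_i ⊕ C'_i = P_i ⊕ P'_i and thus P'_i = P_i ⊕ C_i ⊕ C'_i.
P'0: 0b0111 ⊕ 0b0110 ⊕ 0b1111 = 0b1110.
P'1: 0b1100 ⊕ 0b1111 ⊕ 0b0111 = 0b0100.

P'0 = 0b1110, P'1 = 0b0100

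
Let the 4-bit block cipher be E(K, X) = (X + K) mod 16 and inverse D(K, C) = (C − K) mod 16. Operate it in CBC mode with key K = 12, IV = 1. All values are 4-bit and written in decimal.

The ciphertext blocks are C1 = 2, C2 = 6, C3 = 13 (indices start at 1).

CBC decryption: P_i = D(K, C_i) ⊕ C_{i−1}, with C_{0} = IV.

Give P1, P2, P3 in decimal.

P1 = 7, P2 = 8, P3 = 7

P1: D(K, 2) = 6; 6 ⊕ 1 = 7.
P2: D(K, 6) = 10; 10 ⊕ 2 = 8.
P3: D(K, 13) = 1; 1 ⊕ 6 = 7.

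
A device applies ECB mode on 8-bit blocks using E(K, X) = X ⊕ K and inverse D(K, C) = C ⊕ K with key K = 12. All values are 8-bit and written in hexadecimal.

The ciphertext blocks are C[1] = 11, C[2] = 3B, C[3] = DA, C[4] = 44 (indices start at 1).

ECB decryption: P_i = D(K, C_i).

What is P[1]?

P[1] = 03

P[1]: D(K, 11) = 03.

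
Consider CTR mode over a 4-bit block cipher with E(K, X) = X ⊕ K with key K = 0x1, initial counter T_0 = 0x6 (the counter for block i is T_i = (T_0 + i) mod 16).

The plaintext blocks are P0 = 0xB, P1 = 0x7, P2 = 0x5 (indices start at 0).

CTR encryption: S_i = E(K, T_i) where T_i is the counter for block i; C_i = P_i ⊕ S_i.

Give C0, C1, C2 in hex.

C0 = 0xC, C1 = 0x1, C2 = 0xC

C0: T = 0x6, S = E(K, T) = 0x7; 0xB ⊕ 0x7 = 0xC.
C1: T = 0x7, S = E(K, T) = 0x6; 0x7 ⊕ 0x6 = 0x1.
C2: T = 0x8, S = E(K, T) = 0x9; 0x5 ⊕ 0x9 = 0xC.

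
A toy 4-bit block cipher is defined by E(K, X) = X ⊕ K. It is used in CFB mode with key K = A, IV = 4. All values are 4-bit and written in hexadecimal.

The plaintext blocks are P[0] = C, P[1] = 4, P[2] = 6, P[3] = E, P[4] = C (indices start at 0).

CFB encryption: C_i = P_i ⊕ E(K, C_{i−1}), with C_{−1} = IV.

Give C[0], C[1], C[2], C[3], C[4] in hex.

C[0]: E(K, 4) = E; C ⊕ E = 2.
C[1]: E(K, 2) = 8; 4 ⊕ 8 = C.
C[2]: E(K, C) = 6; 6 ⊕ 6 = 0.
C[3]: E(K, 0) = A; E ⊕ A = 4.
C[4]: E(K, 4) = E; C ⊕ E = 2.

C[0] = 2, C[1] = C, C[2] = 0, C[3] = 4, C[4] = 2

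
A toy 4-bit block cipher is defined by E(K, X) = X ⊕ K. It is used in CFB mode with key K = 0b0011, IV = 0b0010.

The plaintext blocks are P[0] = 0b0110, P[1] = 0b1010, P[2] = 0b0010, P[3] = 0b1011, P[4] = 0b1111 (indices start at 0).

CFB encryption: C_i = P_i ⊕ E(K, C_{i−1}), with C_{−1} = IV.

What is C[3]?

C[3] = 0b0111

C[0]: E(K, 0b0010) = 0b0001; 0b0110 ⊕ 0b0001 = 0b0111.
C[1]: E(K, 0b0111) = 0b0100; 0b1010 ⊕ 0b0100 = 0b1110.
C[2]: E(K, 0b1110) = 0b1101; 0b0010 ⊕ 0b1101 = 0b1111.
C[3]: E(K, 0b1111) = 0b1100; 0b1011 ⊕ 0b1100 = 0b0111.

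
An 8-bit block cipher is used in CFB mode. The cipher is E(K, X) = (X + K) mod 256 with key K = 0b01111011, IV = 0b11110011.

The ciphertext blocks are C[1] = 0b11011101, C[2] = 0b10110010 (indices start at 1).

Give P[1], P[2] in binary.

P[1] = 0b10110011, P[2] = 0b11101010

CFB decryption: P_i = C_i ⊕ E(K, C_{i−1}), with C_{0} = IV.
P[1]: E(K, 0b11110011) = 0b01101110; 0b11011101 ⊕ 0b01101110 = 0b10110011.
P[2]: E(K, 0b11011101) = 0b01011000; 0b10110010 ⊕ 0b01011000 = 0b11101010.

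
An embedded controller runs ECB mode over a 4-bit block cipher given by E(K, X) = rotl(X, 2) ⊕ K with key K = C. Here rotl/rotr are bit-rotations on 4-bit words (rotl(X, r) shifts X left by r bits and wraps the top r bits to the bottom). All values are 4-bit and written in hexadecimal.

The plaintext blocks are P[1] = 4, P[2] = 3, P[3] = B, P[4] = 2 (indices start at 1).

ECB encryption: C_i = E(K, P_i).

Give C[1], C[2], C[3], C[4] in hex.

C[1] = D, C[2] = 0, C[3] = 2, C[4] = 4

C[1]: E(K, 4) = D.
C[2]: E(K, 3) = 0.
C[3]: E(K, B) = 2.
C[4]: E(K, 2) = 4.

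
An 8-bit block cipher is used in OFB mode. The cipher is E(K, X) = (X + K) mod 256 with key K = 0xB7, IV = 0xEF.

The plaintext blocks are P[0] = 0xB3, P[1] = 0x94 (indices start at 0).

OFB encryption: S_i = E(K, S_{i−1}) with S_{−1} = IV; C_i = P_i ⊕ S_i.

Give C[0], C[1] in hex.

C[0]: S = E(K, 0xEF) = 0xA6; 0xB3 ⊕ 0xA6 = 0x15.
C[1]: S = E(K, 0xA6) = 0x5D; 0x94 ⊕ 0x5D = 0xC9.

C[0] = 0x15, C[1] = 0xC9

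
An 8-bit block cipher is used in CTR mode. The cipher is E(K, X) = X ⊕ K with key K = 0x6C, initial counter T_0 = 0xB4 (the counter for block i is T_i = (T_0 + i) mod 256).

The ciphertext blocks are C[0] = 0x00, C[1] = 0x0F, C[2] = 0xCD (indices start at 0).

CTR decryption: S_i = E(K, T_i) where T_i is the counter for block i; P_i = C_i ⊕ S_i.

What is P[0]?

P[0]: T = 0xB4, S = E(K, T) = 0xD8; 0x00 ⊕ 0xD8 = 0xD8.

P[0] = 0xD8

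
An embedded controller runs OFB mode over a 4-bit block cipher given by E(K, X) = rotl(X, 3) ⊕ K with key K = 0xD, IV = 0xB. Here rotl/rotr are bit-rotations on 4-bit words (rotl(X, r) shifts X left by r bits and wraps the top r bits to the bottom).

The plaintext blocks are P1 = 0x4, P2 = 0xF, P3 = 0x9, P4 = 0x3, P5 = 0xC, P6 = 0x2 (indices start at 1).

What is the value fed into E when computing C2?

0x0

OFB encryption: S_i = E(K, S_{i−1}) with S_{0} = IV; C_i = P_i ⊕ S_i.
C1: S = E(K, 0xB) = 0x0; 0x4 ⊕ 0x0 = 0x4.
C2: S = E(K, 0x0) = 0xD; 0xF ⊕ 0xD = 0x2.
So the input to E for block 2 is 0x0.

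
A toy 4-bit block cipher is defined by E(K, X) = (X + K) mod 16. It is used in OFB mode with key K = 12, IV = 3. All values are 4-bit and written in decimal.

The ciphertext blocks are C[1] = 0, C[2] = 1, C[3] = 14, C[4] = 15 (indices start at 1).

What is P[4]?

P[4] = 12

OFB decryption: S_i = E(K, S_{i−1}) with S_{0} = IV; P_i = C_i ⊕ S_i.
P[1]: S = E(K, 3) = 15; 0 ⊕ 15 = 15.
P[2]: S = E(K, 15) = 11; 1 ⊕ 11 = 10.
P[3]: S = E(K, 11) = 7; 14 ⊕ 7 = 9.
P[4]: S = E(K, 7) = 3; 15 ⊕ 3 = 12.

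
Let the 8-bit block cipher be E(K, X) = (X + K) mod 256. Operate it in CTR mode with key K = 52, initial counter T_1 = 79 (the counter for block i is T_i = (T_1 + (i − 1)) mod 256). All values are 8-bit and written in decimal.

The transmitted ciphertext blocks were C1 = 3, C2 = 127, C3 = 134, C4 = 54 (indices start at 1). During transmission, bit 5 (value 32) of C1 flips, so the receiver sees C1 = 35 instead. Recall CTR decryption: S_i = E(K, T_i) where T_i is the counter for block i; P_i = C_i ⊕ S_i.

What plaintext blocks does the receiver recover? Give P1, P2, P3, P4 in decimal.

Only C1 changed, to 35. In CTR, a change in C_i flips the same bit in P_i only; the keystream is unaffected. Decrypting the received ciphertext:
P1: T = 79, S = E(K, T) = 131; 35 ⊕ 131 = 160.
P2: T = 80, S = E(K, T) = 132; 127 ⊕ 132 = 251.
P3: T = 81, S = E(K, T) = 133; 134 ⊕ 133 = 3.
P4: T = 82, S = E(K, T) = 134; 54 ⊕ 134 = 176.
Blocks that differ from the original plaintext: P1.

P1 = 160, P2 = 251, P3 = 3, P4 = 176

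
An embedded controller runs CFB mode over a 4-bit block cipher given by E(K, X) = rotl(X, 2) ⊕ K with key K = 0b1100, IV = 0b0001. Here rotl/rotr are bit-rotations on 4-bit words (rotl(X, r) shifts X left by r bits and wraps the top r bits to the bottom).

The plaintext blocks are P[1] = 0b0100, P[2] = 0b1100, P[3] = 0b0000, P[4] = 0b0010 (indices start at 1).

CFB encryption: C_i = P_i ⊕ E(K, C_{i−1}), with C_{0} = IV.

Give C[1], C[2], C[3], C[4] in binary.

C[1] = 0b1100, C[2] = 0b0011, C[3] = 0b0000, C[4] = 0b1110

C[1]: E(K, 0b0001) = 0b1000; 0b0100 ⊕ 0b1000 = 0b1100.
C[2]: E(K, 0b1100) = 0b1111; 0b1100 ⊕ 0b1111 = 0b0011.
C[3]: E(K, 0b0011) = 0b0000; 0b0000 ⊕ 0b0000 = 0b0000.
C[4]: E(K, 0b0000) = 0b1100; 0b0010 ⊕ 0b1100 = 0b1110.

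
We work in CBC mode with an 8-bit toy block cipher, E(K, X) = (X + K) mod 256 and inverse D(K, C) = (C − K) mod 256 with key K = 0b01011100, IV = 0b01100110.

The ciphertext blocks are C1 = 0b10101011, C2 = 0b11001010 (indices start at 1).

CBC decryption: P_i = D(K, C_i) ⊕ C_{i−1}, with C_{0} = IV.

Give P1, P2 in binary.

P1 = 0b00101001, P2 = 0b11000101

P1: D(K, 0b10101011) = 0b01001111; 0b01001111 ⊕ 0b01100110 = 0b00101001.
P2: D(K, 0b11001010) = 0b01101110; 0b01101110 ⊕ 0b10101011 = 0b11000101.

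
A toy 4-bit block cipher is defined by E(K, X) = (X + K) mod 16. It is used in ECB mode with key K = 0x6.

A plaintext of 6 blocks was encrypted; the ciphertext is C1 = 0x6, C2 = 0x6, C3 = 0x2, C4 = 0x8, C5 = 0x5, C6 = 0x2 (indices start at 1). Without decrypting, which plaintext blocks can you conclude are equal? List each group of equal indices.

ECB encrypts each block independently with the same key, so equal ciphertext blocks imply equal plaintext blocks.
C1 = C2 = 0x6, so P1 = P2.
C3 = C6 = 0x2, so P3 = P6.

P1 = P2; P3 = P6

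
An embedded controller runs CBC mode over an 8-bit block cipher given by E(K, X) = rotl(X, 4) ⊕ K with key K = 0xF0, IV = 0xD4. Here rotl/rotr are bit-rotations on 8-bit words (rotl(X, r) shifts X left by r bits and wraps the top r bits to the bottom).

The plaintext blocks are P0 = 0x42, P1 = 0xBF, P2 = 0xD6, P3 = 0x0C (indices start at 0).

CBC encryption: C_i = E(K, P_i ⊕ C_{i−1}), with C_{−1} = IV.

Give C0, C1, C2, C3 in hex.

C0: P0 ⊕ 0xD4 = 0x96; E(K, 0x96) = 0x99.
C1: P1 ⊕ 0x99 = 0x26; E(K, 0x26) = 0x92.
C2: P2 ⊕ 0x92 = 0x44; E(K, 0x44) = 0xB4.
C3: P3 ⊕ 0xB4 = 0xB8; E(K, 0xB8) = 0x7B.

C0 = 0x99, C1 = 0x92, C2 = 0xB4, C3 = 0x7B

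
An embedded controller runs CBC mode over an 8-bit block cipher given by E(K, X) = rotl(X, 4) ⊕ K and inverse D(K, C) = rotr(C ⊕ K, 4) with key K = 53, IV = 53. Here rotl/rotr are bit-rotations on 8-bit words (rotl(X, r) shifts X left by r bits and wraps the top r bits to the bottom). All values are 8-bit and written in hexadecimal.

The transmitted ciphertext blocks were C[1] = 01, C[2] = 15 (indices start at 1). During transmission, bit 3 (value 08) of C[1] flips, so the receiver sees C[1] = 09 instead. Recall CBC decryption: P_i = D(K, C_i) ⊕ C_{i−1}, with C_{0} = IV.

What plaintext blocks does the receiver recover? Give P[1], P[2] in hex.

P[1] = F6, P[2] = 6D

Only C[1] changed, to 09. In CBC, a change in C_i garbles P_i and flips the same bit in P_{i+1}. Decrypting the received ciphertext:
P[1]: D(K, 09) = A5; A5 ⊕ 53 = F6.
P[2]: D(K, 15) = 64; 64 ⊕ 09 = 6D.
Blocks that differ from the original plaintext: P[1], P[2].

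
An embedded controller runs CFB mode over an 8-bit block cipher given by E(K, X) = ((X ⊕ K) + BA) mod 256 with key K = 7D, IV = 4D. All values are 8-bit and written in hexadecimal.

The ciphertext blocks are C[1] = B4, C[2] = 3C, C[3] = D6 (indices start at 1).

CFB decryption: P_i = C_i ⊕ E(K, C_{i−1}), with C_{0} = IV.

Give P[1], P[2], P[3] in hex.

P[1] = 5E, P[2] = BF, P[3] = 2D

P[1]: E(K, 4D) = EA; B4 ⊕ EA = 5E.
P[2]: E(K, B4) = 83; 3C ⊕ 83 = BF.
P[3]: E(K, 3C) = FB; D6 ⊕ FB = 2D.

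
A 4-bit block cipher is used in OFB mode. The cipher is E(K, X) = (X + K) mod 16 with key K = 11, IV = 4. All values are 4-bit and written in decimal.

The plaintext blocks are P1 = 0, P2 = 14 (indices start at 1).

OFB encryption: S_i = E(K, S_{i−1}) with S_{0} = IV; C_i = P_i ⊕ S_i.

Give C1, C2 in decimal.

C1: S = E(K, 4) = 15; 0 ⊕ 15 = 15.
C2: S = E(K, 15) = 10; 14 ⊕ 10 = 4.

C1 = 15, C2 = 4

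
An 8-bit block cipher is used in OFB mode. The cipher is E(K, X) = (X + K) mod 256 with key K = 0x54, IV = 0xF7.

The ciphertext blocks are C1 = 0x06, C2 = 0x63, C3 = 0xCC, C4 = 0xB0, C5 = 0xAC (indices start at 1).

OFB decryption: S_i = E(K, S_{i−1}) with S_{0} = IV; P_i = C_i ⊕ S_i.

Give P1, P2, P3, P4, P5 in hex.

P1: S = E(K, 0xF7) = 0x4B; 0x06 ⊕ 0x4B = 0x4D.
P2: S = E(K, 0x4B) = 0x9F; 0x63 ⊕ 0x9F = 0xFC.
P3: S = E(K, 0x9F) = 0xF3; 0xCC ⊕ 0xF3 = 0x3F.
P4: S = E(K, 0xF3) = 0x47; 0xB0 ⊕ 0x47 = 0xF7.
P5: S = E(K, 0x47) = 0x9B; 0xAC ⊕ 0x9B = 0x37.

P1 = 0x4D, P2 = 0xFC, P3 = 0x3F, P4 = 0xF7, P5 = 0x37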